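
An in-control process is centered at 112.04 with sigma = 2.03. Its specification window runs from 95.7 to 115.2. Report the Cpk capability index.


Cpu = (USL - mean) / (3*sigma) = (115.2 - 112.04) / (3*2.03) = 0.5189
Cpl = (mean - LSL) / (3*sigma) = (112.04 - 95.7) / (3*2.03) = 2.6831
Cpk = min(Cpu, Cpl) = 0.5189

0.5189


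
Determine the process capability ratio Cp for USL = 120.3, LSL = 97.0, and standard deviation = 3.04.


Cp = (USL - LSL) / (6 * sigma)
= (120.3 - 97.0) / (6 * 3.04)
= 23.3000 / 18.2400
= 1.2774

1.2774


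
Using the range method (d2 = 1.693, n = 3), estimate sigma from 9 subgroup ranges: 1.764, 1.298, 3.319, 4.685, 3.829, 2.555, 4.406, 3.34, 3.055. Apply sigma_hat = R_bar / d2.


R_bar = (1.764 + 1.298 + 3.319 + 4.685 + 3.829 + 2.555 + 4.406 + 3.34 + 3.055) / 9
R_bar = 28.251 / 9 = 3.139
sigma_hat = R_bar / d2 = 3.139 / 1.693 = 1.8541

1.8541


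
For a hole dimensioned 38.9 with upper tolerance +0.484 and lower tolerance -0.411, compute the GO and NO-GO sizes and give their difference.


GO = nominal - lower_tol (smallest hole = maximum material condition)
GO = 38.9 - 0.411 = 38.489
NO-GO = nominal + upper_tol (largest hole = least material condition)
NO-GO = 38.9 + 0.484 = 39.384
spread = NO-GO - GO = 39.384 - 38.489 = 0.8950

0.8950


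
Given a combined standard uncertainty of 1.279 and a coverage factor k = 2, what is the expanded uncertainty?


U = k * uc
U = 2 * 1.279
U = 2.5580

2.5580


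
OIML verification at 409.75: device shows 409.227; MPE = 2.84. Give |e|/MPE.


e = indication - reference = 409.227 - 409.75 = -0.5230
|e| = 0.5230
ratio = |e| / MPE = 0.5230 / 2.84
ratio = 0.1842

0.1842


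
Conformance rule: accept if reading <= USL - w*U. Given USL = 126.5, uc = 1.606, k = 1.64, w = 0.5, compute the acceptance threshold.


U = k * uc = 1.64 * 1.606 = 2.63384
guard band g = w * U = 0.5 * 2.63384 = 1.31692
AL = USL - g = 126.5 - 1.31692
AL = 125.1831

125.1831


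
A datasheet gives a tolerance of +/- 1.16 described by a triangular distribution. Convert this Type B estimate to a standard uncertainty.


u_B = half_width / sqrt(6)
u_B = 1.16 / 2.4494897
u_B = 0.4736

0.4736


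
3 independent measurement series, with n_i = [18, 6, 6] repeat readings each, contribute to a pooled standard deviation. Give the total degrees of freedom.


nu = sum_i (n_i - 1)
nu = ((18 - 1) + (6 - 1) + (6 - 1))
nu = 17 + 5 + 5
nu = 27

27


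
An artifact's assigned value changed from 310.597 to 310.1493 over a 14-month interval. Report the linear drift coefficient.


rate = (v2 - v1) / months
= (310.1493 - 310.597) / 14
= -0.4477 / 14
= -0.0320

-0.0320


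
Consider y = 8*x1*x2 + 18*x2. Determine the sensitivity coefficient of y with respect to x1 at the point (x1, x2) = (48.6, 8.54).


y = 8*x1*x2 + 18*x2
dy/dx1 = 8*x2
Evaluate at x2 = 8.54: c1 = 8 * 8.54
c1 = 68.3200

68.3200


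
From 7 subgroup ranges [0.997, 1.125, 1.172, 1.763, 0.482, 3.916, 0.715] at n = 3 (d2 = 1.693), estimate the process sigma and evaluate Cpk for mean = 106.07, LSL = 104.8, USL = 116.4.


R_bar = (0.997 + 1.125 + 1.172 + 1.763 + 0.482 + 3.916 + 0.715) / 7 = 1.4528571
sigma = R_bar / d2 = 1.4528571 / 1.693 = 0.8581554
Cp = (USL - LSL)/(6*sigma) = (116.4 - 104.8)/(6*0.8581554) = 2.2529
Cpu = (116.4 - 106.07)/(3*0.8581554) = 4.0125
Cpl = (106.07 - 104.8)/(3*0.8581554) = 0.4933
Cpk = min(Cpu, Cpl) = 0.4933

0.4933


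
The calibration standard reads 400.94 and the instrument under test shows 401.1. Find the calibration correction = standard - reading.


Correction = standard - reading
= 400.94 - 401.1
= -0.1600

-0.1600


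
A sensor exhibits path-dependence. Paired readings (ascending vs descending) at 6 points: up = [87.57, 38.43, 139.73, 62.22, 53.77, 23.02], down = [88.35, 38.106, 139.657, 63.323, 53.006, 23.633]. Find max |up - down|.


|87.57 - 88.35| = 0.7800
|38.43 - 38.106| = 0.3240
|139.73 - 139.657| = 0.0730
|62.22 - 63.323| = 1.1030
|53.77 - 53.006| = 0.7640
|23.02 - 23.633| = 0.6130
hysteresis = max(diffs) = 1.1030

1.1030


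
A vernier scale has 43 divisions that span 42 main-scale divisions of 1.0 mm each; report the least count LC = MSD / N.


LC = MSD / n_div
= 1.0 / 43
= 0.0233

0.0233


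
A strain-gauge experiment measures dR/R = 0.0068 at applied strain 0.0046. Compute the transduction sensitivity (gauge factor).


GF = (dR/R) / epsilon
= 0.0068 / 0.0046
= 1.4783

1.4783


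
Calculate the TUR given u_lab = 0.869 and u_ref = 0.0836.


TUR = u_lab / u_ref
= 0.869 / 0.0836
= 10.3947

10.3947


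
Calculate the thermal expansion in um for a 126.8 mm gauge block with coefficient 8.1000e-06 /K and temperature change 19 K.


dL = L * alpha * dT
= 126.8 * 8.1000e-06 * 19
= 0.0195145 mm
dL_um = 0.0195145 * 1000 = 19.5145 um

19.5145


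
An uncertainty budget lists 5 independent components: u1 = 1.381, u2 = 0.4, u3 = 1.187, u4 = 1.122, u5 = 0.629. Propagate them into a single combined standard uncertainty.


uc = sqrt(1.381^2 + 0.4^2 + 1.187^2 + 1.122^2 + 0.629^2)
uc = sqrt(5.130655)
uc = 2.2651

2.2651


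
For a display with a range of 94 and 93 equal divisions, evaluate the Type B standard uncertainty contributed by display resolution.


resolution = range / divisions
resolution = 94 / 93 = 1.0107527
u_res = resolution / (2*sqrt(3))
u_res = 1.0107527 / 3.4641016
u_res = 0.2918

0.2918


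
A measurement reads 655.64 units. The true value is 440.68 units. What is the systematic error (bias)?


Systematic error = measured - true
= 655.64 - 440.68
= 214.9600

214.9600


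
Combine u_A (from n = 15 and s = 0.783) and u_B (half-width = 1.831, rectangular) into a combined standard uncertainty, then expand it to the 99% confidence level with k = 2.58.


u_A = s / sqrt(n) = 0.783 / sqrt(15) = 0.20216973
u_B = half_width / sqrt(3) = 1.831 / sqrt(3) = 1.0571283
uc = sqrt(u_A^2 + u_B^2) = sqrt(0.20216973^2 + 1.0571283^2) = 1.0762866
U = k * uc = 2.58 * 1.0762866
U = 2.7768

2.7768


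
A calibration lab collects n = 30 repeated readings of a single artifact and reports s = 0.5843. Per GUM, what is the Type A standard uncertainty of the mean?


u_A = s / sqrt(n)
u_A = 0.5843 / sqrt(30)
u_A = 0.5843 / 5.4772256
u_A = 0.1067

0.1067


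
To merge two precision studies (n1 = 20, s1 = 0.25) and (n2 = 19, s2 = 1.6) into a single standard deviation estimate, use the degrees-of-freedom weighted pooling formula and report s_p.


s_p = sqrt(((n1-1)*s1^2 + (n2-1)*s2^2) / (n1+n2-2))
numerator = (20-1)*0.25^2 + (19-1)*1.6^2 = 1.1875 + 46.08 = 47.2675
denominator = 20 + 19 - 2 = 37
s_p^2 = 47.2675 / 37 = 1.2775
s_p = sqrt(1.2775) = 1.1303

1.1303


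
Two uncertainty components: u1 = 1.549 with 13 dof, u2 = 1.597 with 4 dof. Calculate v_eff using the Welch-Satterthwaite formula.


uc = sqrt(u1^2 + u2^2) = sqrt(1.549^2 + 1.597^2) = 2.2248168
v_eff = uc^4 / (u1^4/v1 + u2^4/v2)
= 2.2248168^4 / (1.549^4/13 + 1.597^4/4)
= 24.500617 / 2.0690023
v_eff = 11.8418

11.8418


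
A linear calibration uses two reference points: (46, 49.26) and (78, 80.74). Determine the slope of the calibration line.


slope = (y2 - y1) / (x2 - x1)
= (80.74 - 49.26) / (78 - 46)
= 31.4800 / 32
= 0.9837

0.9837


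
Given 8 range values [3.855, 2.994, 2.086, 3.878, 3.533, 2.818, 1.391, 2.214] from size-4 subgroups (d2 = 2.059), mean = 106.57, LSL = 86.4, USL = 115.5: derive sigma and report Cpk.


R_bar = (3.855 + 2.994 + 2.086 + 3.878 + 3.533 + 2.818 + 1.391 + 2.214) / 8 = 2.846125
sigma = R_bar / d2 = 2.846125 / 2.059 = 1.3822851
Cp = (USL - LSL)/(6*sigma) = (115.5 - 86.4)/(6*1.3822851) = 3.5087
Cpu = (115.5 - 106.57)/(3*1.3822851) = 2.1534
Cpl = (106.57 - 86.4)/(3*1.3822851) = 4.8639
Cpk = min(Cpu, Cpl) = 2.1534

2.1534


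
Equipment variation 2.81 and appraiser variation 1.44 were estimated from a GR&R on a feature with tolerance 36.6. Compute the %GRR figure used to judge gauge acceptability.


GRR = sqrt(EV^2 + AV^2) = sqrt(2.81^2 + 1.44^2) = 3.1574832
%GRR = GRR / tol * 100 = 3.1574832 / 36.6 * 100
%GRR = 8.6270

8.6270


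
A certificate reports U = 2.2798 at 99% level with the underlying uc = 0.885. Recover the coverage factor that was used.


k = U / uc
k = 2.2798 / 0.885
k = 2.576

2.576


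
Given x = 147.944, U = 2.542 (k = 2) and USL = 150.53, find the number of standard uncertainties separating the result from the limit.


u = U / k = 2.542 / 2 = 1.271
margin = |USL - x| = |150.53 - 147.944| = 2.586
z = margin / u = 2.586 / 1.271
z = 2.0346

2.0346


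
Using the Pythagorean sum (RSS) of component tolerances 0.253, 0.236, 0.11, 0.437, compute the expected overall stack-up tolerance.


RSS = sqrt(0.253^2 + 0.236^2 + 0.11^2 + 0.437^2)
= sqrt(0.322774)
= 0.5681

0.5681


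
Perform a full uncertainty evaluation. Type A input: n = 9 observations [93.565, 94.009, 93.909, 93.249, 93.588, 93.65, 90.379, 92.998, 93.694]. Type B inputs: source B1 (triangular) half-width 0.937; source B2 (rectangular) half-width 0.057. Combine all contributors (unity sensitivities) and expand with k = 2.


mean = (93.565 + 94.009 + 93.909 + 93.249 + 93.588 + 93.65 + 90.379 + 92.998 + 93.694) / 9 = 93.22677778
s = sqrt(sum((x - mean)^2)/(n-1)) = 1.1114326
u_A = s / sqrt(n) = 1.1114326 / sqrt(9) = 0.37047753
u_B1 = 0.937 / sqrt(6) = 0.38252865
u_B2 = 0.057 / sqrt(3) = 0.032908965
uc = sqrt(0.37047753^2 + 0.38252865^2 + 0.032908965^2) = 0.53353985
U = k * uc = 2 * 0.53353985
U = 1.0671

1.0671


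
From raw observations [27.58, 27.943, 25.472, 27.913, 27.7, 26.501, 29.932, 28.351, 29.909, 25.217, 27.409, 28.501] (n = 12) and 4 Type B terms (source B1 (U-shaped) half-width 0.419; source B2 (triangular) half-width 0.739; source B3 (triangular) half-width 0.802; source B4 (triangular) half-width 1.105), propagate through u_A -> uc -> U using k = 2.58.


mean = (27.58 + 27.943 + 25.472 + 27.913 + 27.7 + 26.501 + 29.932 + 28.351 + 29.909 + 25.217 + 27.409 + 28.501) / 12 = 27.70233333
s = sqrt(sum((x - mean)^2)/(n-1)) = 1.4677507
u_A = s / sqrt(n) = 1.4677507 / sqrt(12) = 0.42370313
u_B1 = 0.419 / sqrt(2) = 0.29627774
u_B2 = 0.739 / sqrt(6) = 0.30169549
u_B3 = 0.802 / sqrt(6) = 0.32741513
u_B4 = 1.105 / sqrt(6) = 0.45111436
uc = sqrt(0.42370313^2 + 0.29627774^2 + 0.30169549^2 + 0.32741513^2 + 0.45111436^2) = 0.81794245
U = k * uc = 2.58 * 0.81794245
U = 2.1103

2.1103


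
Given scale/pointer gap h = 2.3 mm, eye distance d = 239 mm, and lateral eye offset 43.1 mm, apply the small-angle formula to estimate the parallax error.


error = h * offset / d
= 2.3 * 43.1 / 239
= 0.4148

0.4148


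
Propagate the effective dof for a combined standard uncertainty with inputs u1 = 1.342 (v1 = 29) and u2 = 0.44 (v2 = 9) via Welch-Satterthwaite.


uc = sqrt(u1^2 + u2^2) = sqrt(1.342^2 + 0.44^2) = 1.4122903
v_eff = uc^4 / (u1^4/v1 + u2^4/v2)
= 1.4122903^4 / (1.342^4/29 + 0.44^4/9)
= 3.9782851 / 0.11600839
v_eff = 34.2931

34.2931


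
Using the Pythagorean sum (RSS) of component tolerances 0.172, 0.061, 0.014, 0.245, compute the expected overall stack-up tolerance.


RSS = sqrt(0.172^2 + 0.061^2 + 0.014^2 + 0.245^2)
= sqrt(0.093526)
= 0.3058

0.3058


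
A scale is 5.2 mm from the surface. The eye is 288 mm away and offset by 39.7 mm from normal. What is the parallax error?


error = h * offset / d
= 5.2 * 39.7 / 288
= 0.7168

0.7168


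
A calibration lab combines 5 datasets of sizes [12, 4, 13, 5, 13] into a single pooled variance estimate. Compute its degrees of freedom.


nu = sum_i (n_i - 1)
nu = ((12 - 1) + (4 - 1) + (13 - 1) + (5 - 1) + (13 - 1))
nu = 11 + 3 + 12 + 4 + 12
nu = 42

42


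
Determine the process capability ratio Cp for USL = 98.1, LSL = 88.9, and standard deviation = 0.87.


Cp = (USL - LSL) / (6 * sigma)
= (98.1 - 88.9) / (6 * 0.87)
= 9.2000 / 5.2200
= 1.7625

1.7625


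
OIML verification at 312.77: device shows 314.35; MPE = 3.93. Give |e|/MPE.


e = indication - reference = 314.35 - 312.77 = 1.5800
|e| = 1.5800
ratio = |e| / MPE = 1.5800 / 3.93
ratio = 0.4020

0.4020


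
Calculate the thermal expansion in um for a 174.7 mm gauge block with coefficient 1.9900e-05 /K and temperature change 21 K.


dL = L * alpha * dT
= 174.7 * 1.9900e-05 * 21
= 0.0730071 mm
dL_um = 0.0730071 * 1000 = 73.0071 um

73.0071


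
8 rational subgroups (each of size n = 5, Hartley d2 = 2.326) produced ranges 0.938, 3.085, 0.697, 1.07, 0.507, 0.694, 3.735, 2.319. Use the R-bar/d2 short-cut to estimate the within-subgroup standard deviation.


R_bar = (0.938 + 3.085 + 0.697 + 1.07 + 0.507 + 0.694 + 3.735 + 2.319) / 8
R_bar = 13.045 / 8 = 1.630625
sigma_hat = R_bar / d2 = 1.630625 / 2.326 = 0.7010

0.7010


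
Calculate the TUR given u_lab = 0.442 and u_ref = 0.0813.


TUR = u_lab / u_ref
= 0.442 / 0.0813
= 5.4367

5.4367


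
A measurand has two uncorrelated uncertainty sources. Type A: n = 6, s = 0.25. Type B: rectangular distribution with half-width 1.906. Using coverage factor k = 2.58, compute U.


u_A = s / sqrt(n) = 0.25 / sqrt(6) = 0.10206207
u_B = half_width / sqrt(3) = 1.906 / sqrt(3) = 1.1004296
uc = sqrt(u_A^2 + u_B^2) = sqrt(0.10206207^2 + 1.1004296^2) = 1.1051525
U = k * uc = 2.58 * 1.1051525
U = 2.8513

2.8513


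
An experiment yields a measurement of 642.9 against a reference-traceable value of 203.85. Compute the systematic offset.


Systematic error = measured - true
= 642.9 - 203.85
= 439.0500

439.0500


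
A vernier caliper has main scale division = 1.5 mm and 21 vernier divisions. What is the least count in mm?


LC = MSD / n_div
= 1.5 / 21
= 0.0714

0.0714


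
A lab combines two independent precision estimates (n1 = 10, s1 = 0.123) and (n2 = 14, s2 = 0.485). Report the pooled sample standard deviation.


s_p = sqrt(((n1-1)*s1^2 + (n2-1)*s2^2) / (n1+n2-2))
numerator = (10-1)*0.123^2 + (14-1)*0.485^2 = 0.136161 + 3.057925 = 3.194086
denominator = 10 + 14 - 2 = 22
s_p^2 = 3.194086 / 22 = 0.14518573
s_p = sqrt(0.14518573) = 0.3810

0.3810


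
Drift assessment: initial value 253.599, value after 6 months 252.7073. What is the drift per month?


rate = (v2 - v1) / months
= (252.7073 - 253.599) / 6
= -0.8917 / 6
= -0.1486

-0.1486


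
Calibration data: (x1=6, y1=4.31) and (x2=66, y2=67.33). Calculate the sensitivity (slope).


slope = (y2 - y1) / (x2 - x1)
= (67.33 - 4.31) / (66 - 6)
= 63.0200 / 60
= 1.0503

1.0503


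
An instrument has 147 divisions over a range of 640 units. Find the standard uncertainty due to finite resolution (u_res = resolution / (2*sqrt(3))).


resolution = range / divisions
resolution = 640 / 147 = 4.3537415
u_res = resolution / (2*sqrt(3))
u_res = 4.3537415 / 3.4641016
u_res = 1.2568

1.2568


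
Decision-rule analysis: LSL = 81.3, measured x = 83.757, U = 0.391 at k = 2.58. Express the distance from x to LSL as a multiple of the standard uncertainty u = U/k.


u = U / k = 0.391 / 2.58 = 0.15155039
margin = |LSL - x| = |81.3 - 83.757| = 2.457
z = margin / u = 2.457 / 0.15155039
z = 16.2124

16.2124


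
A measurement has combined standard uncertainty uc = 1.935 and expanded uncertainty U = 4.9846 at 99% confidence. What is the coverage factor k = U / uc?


k = U / uc
k = 4.9846 / 1.935
k = 2.576

2.576


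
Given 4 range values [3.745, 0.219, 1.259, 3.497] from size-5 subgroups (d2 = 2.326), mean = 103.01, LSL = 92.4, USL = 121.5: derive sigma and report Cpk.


R_bar = (3.745 + 0.219 + 1.259 + 3.497) / 4 = 2.18
sigma = R_bar / d2 = 2.18 / 2.326 = 0.9372313
Cp = (USL - LSL)/(6*sigma) = (121.5 - 92.4)/(6*0.9372313) = 5.1748
Cpu = (121.5 - 103.01)/(3*0.9372313) = 6.5761
Cpl = (103.01 - 92.4)/(3*0.9372313) = 3.7735
Cpk = min(Cpu, Cpl) = 3.7735

3.7735


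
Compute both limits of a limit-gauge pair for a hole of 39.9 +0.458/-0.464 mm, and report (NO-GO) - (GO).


GO = nominal - lower_tol (smallest hole = maximum material condition)
GO = 39.9 - 0.464 = 39.436
NO-GO = nominal + upper_tol (largest hole = least material condition)
NO-GO = 39.9 + 0.458 = 40.358
spread = NO-GO - GO = 40.358 - 39.436 = 0.9220

0.9220


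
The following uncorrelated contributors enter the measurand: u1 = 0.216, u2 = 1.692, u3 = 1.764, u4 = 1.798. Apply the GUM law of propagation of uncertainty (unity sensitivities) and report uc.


uc = sqrt(0.216^2 + 1.692^2 + 1.764^2 + 1.798^2)
uc = sqrt(9.25402)
uc = 3.0420

3.0420


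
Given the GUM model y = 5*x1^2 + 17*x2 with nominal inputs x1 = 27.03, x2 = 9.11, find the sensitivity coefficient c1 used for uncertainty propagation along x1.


y = 5*x1^2 + 17*x2
dy/dx1 = 2*5*x1
Evaluate at x1 = 27.03: c1 = 10 * 27.03
c1 = 270.3000

270.3000


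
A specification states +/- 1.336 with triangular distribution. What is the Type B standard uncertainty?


u_B = half_width / sqrt(6)
u_B = 1.336 / 2.4494897
u_B = 0.5454

0.5454


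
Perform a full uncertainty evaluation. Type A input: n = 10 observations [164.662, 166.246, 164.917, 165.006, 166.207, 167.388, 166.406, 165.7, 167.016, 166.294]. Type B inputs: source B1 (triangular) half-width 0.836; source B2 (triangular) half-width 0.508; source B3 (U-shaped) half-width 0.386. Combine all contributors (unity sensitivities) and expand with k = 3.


mean = (164.662 + 166.246 + 164.917 + 165.006 + 166.207 + 167.388 + 166.406 + 165.7 + 167.016 + 166.294) / 10 = 165.9842
s = sqrt(sum((x - mean)^2)/(n-1)) = 0.90382579
u_A = s / sqrt(n) = 0.90382579 / sqrt(10) = 0.28581481
u_B1 = 0.836 / sqrt(6) = 0.34129557
u_B2 = 0.508 / sqrt(6) = 0.20739013
u_B3 = 0.386 / sqrt(2) = 0.27294322
uc = sqrt(0.28581481^2 + 0.34129557^2 + 0.20739013^2 + 0.27294322^2) = 0.56185535
U = k * uc = 3 * 0.56185535
U = 1.6856

1.6856


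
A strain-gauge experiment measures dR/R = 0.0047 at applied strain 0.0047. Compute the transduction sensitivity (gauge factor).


GF = (dR/R) / epsilon
= 0.0047 / 0.0047
= 1.0000

1.0000


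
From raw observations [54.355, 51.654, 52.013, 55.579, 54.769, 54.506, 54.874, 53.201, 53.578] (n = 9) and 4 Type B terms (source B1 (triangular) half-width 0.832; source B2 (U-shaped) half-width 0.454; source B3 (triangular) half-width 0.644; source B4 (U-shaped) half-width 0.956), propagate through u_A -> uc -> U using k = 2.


mean = (54.355 + 51.654 + 52.013 + 55.579 + 54.769 + 54.506 + 54.874 + 53.201 + 53.578) / 9 = 53.83655556
s = sqrt(sum((x - mean)^2)/(n-1)) = 1.3350319
u_A = s / sqrt(n) = 1.3350319 / sqrt(9) = 0.44501063
u_B1 = 0.832 / sqrt(6) = 0.33966258
u_B2 = 0.454 / sqrt(2) = 0.32102648
u_B3 = 0.644 / sqrt(6) = 0.2629119
u_B4 = 0.956 / sqrt(2) = 0.67599408
uc = sqrt(0.44501063^2 + 0.33966258^2 + 0.32102648^2 + 0.2629119^2 + 0.67599408^2) = 0.9708521
U = k * uc = 2 * 0.9708521
U = 1.9417

1.9417


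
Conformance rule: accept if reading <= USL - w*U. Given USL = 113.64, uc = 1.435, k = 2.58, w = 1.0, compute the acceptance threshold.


U = k * uc = 2.58 * 1.435 = 3.7023
guard band g = w * U = 1.0 * 3.7023 = 3.7023
AL = USL - g = 113.64 - 3.7023
AL = 109.9377

109.9377


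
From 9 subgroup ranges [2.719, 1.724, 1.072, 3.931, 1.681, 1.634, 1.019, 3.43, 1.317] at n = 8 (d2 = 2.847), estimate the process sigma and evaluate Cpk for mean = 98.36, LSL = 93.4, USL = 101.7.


R_bar = (2.719 + 1.724 + 1.072 + 3.931 + 1.681 + 1.634 + 1.019 + 3.43 + 1.317) / 9 = 2.0585556
sigma = R_bar / d2 = 2.0585556 / 2.847 = 0.72306133
Cp = (USL - LSL)/(6*sigma) = (101.7 - 93.4)/(6*0.72306133) = 1.9132
Cpu = (101.7 - 98.36)/(3*0.72306133) = 1.5397
Cpl = (98.36 - 93.4)/(3*0.72306133) = 2.2866
Cpk = min(Cpu, Cpl) = 1.5397

1.5397


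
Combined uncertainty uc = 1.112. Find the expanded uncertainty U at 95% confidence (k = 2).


U = k * uc
U = 2 * 1.112
U = 2.2240

2.2240


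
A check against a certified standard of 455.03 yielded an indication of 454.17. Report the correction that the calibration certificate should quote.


Correction = standard - reading
= 455.03 - 454.17
= 0.8600

0.8600


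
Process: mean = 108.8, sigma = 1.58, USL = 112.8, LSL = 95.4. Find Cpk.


Cpu = (USL - mean) / (3*sigma) = (112.8 - 108.8) / (3*1.58) = 0.8439
Cpl = (mean - LSL) / (3*sigma) = (108.8 - 95.4) / (3*1.58) = 2.8270
Cpk = min(Cpu, Cpl) = 0.8439

0.8439


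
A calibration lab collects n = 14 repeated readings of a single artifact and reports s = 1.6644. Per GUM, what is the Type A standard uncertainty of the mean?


u_A = s / sqrt(n)
u_A = 1.6644 / sqrt(14)
u_A = 1.6644 / 3.7416574
u_A = 0.4448

0.4448


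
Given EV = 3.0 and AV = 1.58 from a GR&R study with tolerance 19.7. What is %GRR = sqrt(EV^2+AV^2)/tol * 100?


GRR = sqrt(EV^2 + AV^2) = sqrt(3.0^2 + 1.58^2) = 3.3906342
%GRR = GRR / tol * 100 = 3.3906342 / 19.7 * 100
%GRR = 17.2113

17.2113


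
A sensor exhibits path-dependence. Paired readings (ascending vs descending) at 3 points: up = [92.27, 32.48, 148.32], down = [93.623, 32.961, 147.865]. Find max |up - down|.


|92.27 - 93.623| = 1.3530
|32.48 - 32.961| = 0.4810
|148.32 - 147.865| = 0.4550
hysteresis = max(diffs) = 1.3530

1.3530


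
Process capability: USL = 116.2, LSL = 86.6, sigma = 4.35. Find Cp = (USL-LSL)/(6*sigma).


Cp = (USL - LSL) / (6 * sigma)
= (116.2 - 86.6) / (6 * 4.35)
= 29.6000 / 26.1000
= 1.1341

1.1341


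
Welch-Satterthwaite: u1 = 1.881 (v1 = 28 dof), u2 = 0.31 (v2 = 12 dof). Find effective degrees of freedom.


uc = sqrt(u1^2 + u2^2) = sqrt(1.881^2 + 0.31^2) = 1.9063738
v_eff = uc^4 / (u1^4/v1 + u2^4/v2)
= 1.9063738^4 / (1.881^4/28 + 0.31^4/12)
= 13.207853 / 0.44786186
v_eff = 29.4909

29.4909


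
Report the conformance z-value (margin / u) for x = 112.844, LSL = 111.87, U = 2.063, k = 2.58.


u = U / k = 2.063 / 2.58 = 0.7996124
margin = |LSL - x| = |111.87 - 112.844| = 0.974
z = margin / u = 0.974 / 0.7996124
z = 1.2181

1.2181


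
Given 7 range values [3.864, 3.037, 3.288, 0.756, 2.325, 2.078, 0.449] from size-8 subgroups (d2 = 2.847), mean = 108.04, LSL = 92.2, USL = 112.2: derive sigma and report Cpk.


R_bar = (3.864 + 3.037 + 3.288 + 0.756 + 2.325 + 2.078 + 0.449) / 7 = 2.2567143
sigma = R_bar / d2 = 2.2567143 / 2.847 = 0.79266396
Cp = (USL - LSL)/(6*sigma) = (112.2 - 92.2)/(6*0.79266396) = 4.2052
Cpu = (112.2 - 108.04)/(3*0.79266396) = 1.7494
Cpl = (108.04 - 92.2)/(3*0.79266396) = 6.6611
Cpk = min(Cpu, Cpl) = 1.7494

1.7494


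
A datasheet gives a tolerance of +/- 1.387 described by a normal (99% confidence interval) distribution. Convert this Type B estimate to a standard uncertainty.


u_B = half_width / 2.576
u_B = 1.387 / 2.576
u_B = 0.5384

0.5384


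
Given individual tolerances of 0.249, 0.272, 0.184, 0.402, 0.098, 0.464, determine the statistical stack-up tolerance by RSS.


RSS = sqrt(0.249^2 + 0.272^2 + 0.184^2 + 0.402^2 + 0.098^2 + 0.464^2)
= sqrt(0.556345)
= 0.7459

0.7459


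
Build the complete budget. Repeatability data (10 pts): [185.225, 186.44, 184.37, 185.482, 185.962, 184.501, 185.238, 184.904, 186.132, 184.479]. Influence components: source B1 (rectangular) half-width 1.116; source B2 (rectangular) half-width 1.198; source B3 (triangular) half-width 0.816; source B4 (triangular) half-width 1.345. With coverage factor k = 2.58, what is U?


mean = (185.225 + 186.44 + 184.37 + 185.482 + 185.962 + 184.501 + 185.238 + 184.904 + 186.132 + 184.479) / 10 = 185.2733
s = sqrt(sum((x - mean)^2)/(n-1)) = 0.73027317
u_A = s / sqrt(n) = 0.73027317 / sqrt(10) = 0.23093265
u_B1 = 1.116 / sqrt(3) = 0.6443229
u_B2 = 1.198 / sqrt(3) = 0.69166562
u_B3 = 0.816 / sqrt(6) = 0.33313061
u_B4 = 1.345 / sqrt(6) = 0.54909395
uc = sqrt(0.23093265^2 + 0.6443229^2 + 0.69166562^2 + 0.33313061^2 + 0.54909395^2) = 1.1659174
U = k * uc = 2.58 * 1.1659174
U = 3.0081

3.0081


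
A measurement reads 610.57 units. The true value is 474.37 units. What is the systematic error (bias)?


Systematic error = measured - true
= 610.57 - 474.37
= 136.2000

136.2000


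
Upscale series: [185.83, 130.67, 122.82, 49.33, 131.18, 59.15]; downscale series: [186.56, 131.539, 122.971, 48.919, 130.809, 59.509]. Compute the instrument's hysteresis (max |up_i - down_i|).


|185.83 - 186.56| = 0.7300
|130.67 - 131.539| = 0.8690
|122.82 - 122.971| = 0.1510
|49.33 - 48.919| = 0.4110
|131.18 - 130.809| = 0.3710
|59.15 - 59.509| = 0.3590
hysteresis = max(diffs) = 0.8690

0.8690


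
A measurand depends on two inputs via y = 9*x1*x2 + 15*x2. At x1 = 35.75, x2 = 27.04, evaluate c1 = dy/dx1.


y = 9*x1*x2 + 15*x2
dy/dx1 = 9*x2
Evaluate at x2 = 27.04: c1 = 9 * 27.04
c1 = 243.3600

243.3600


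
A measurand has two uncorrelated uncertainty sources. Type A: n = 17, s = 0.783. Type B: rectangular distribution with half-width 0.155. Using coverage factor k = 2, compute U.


u_A = s / sqrt(n) = 0.783 / sqrt(17) = 0.18990539
u_B = half_width / sqrt(3) = 0.155 / sqrt(3) = 0.089489292
uc = sqrt(u_A^2 + u_B^2) = sqrt(0.18990539^2 + 0.089489292^2) = 0.20993425
U = k * uc = 2 * 0.20993425
U = 0.4199

0.4199


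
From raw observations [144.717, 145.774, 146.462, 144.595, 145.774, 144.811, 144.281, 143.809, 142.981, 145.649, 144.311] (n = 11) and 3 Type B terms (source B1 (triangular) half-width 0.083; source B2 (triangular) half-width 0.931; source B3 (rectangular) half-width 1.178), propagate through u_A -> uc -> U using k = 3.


mean = (144.717 + 145.774 + 146.462 + 144.595 + 145.774 + 144.811 + 144.281 + 143.809 + 142.981 + 145.649 + 144.311) / 11 = 144.8330909
s = sqrt(sum((x - mean)^2)/(n-1)) = 1.0107775
u_A = s / sqrt(n) = 1.0107775 / sqrt(11) = 0.30476088
u_B1 = 0.083 / sqrt(6) = 0.033884608
u_B2 = 0.931 / sqrt(6) = 0.38007916
u_B3 = 1.178 / sqrt(3) = 0.68011862
uc = sqrt(0.30476088^2 + 0.033884608^2 + 0.38007916^2 + 0.68011862^2) = 0.83728661
U = k * uc = 3 * 0.83728661
U = 2.5119

2.5119


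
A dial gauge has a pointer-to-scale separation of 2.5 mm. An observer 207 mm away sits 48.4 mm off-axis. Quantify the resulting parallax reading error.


error = h * offset / d
= 2.5 * 48.4 / 207
= 0.5845

0.5845


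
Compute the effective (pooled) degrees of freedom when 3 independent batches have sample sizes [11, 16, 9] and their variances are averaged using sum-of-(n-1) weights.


nu = sum_i (n_i - 1)
nu = ((11 - 1) + (16 - 1) + (9 - 1))
nu = 10 + 15 + 8
nu = 33

33


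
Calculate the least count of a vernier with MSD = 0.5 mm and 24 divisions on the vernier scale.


LC = MSD / n_div
= 0.5 / 24
= 0.0208

0.0208


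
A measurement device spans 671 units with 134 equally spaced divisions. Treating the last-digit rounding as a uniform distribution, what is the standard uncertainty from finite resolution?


resolution = range / divisions
resolution = 671 / 134 = 5.0074627
u_res = resolution / (2*sqrt(3))
u_res = 5.0074627 / 3.4641016
u_res = 1.4455

1.4455


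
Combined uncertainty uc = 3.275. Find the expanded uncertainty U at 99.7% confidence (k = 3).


U = k * uc
U = 3 * 3.275
U = 9.8250

9.8250


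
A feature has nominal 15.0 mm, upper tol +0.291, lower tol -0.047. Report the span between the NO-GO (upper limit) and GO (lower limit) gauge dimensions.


GO = nominal - lower_tol (smallest hole = maximum material condition)
GO = 15.0 - 0.047 = 14.953
NO-GO = nominal + upper_tol (largest hole = least material condition)
NO-GO = 15.0 + 0.291 = 15.291
spread = NO-GO - GO = 15.291 - 14.953 = 0.3380

0.3380


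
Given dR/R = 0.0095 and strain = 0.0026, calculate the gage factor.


GF = (dR/R) / epsilon
= 0.0095 / 0.0026
= 3.6538

3.6538


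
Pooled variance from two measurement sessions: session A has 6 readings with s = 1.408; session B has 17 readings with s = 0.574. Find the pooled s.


s_p = sqrt(((n1-1)*s1^2 + (n2-1)*s2^2) / (n1+n2-2))
numerator = (6-1)*1.408^2 + (17-1)*0.574^2 = 9.91232 + 5.271616 = 15.183936
denominator = 6 + 17 - 2 = 21
s_p^2 = 15.183936 / 21 = 0.72304457
s_p = sqrt(0.72304457) = 0.8503

0.8503


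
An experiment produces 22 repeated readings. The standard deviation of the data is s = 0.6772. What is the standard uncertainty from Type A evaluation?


u_A = s / sqrt(n)
u_A = 0.6772 / sqrt(22)
u_A = 0.6772 / 4.6904158
u_A = 0.1444

0.1444


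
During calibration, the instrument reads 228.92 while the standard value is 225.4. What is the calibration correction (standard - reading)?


Correction = standard - reading
= 225.4 - 228.92
= -3.5200

-3.5200


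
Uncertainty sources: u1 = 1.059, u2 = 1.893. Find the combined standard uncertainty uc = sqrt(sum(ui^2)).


uc = sqrt(1.059^2 + 1.893^2)
uc = sqrt(4.70493)
uc = 2.1691

2.1691


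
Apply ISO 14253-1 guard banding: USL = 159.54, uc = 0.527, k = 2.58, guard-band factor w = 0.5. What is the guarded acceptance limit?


U = k * uc = 2.58 * 0.527 = 1.35966
guard band g = w * U = 0.5 * 1.35966 = 0.67983
AL = USL - g = 159.54 - 0.67983
AL = 158.8602

158.8602


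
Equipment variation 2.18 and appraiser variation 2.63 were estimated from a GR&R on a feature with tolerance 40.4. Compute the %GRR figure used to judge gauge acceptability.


GRR = sqrt(EV^2 + AV^2) = sqrt(2.18^2 + 2.63^2) = 3.4160357
%GRR = GRR / tol * 100 = 3.4160357 / 40.4 * 100
%GRR = 8.4555

8.4555


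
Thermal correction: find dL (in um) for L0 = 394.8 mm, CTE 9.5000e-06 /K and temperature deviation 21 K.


dL = L * alpha * dT
= 394.8 * 9.5000e-06 * 21
= 0.0787626 mm
dL_um = 0.0787626 * 1000 = 78.7626 um

78.7626


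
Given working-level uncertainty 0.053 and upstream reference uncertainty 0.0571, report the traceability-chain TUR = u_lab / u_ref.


TUR = u_lab / u_ref
= 0.053 / 0.0571
= 0.9282

0.9282


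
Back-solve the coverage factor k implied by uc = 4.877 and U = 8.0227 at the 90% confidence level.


k = U / uc
k = 8.0227 / 4.877
k = 1.645

1.645


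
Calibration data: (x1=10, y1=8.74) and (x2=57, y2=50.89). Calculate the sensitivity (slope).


slope = (y2 - y1) / (x2 - x1)
= (50.89 - 8.74) / (57 - 10)
= 42.1500 / 47
= 0.8968

0.8968


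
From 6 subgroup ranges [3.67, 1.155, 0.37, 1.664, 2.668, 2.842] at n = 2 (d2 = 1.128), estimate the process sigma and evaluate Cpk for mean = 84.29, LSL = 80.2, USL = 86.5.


R_bar = (3.67 + 1.155 + 0.37 + 1.664 + 2.668 + 2.842) / 6 = 2.0615
sigma = R_bar / d2 = 2.0615 / 1.128 = 1.8275709
Cp = (USL - LSL)/(6*sigma) = (86.5 - 80.2)/(6*1.8275709) = 0.5745
Cpu = (86.5 - 84.29)/(3*1.8275709) = 0.4031
Cpl = (84.29 - 80.2)/(3*1.8275709) = 0.7460
Cpk = min(Cpu, Cpl) = 0.4031

0.4031


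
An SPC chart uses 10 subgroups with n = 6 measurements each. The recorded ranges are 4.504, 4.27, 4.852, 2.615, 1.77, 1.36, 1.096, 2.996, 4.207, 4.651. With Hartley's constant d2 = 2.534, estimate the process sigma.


R_bar = (4.504 + 4.27 + 4.852 + 2.615 + 1.77 + 1.36 + 1.096 + 2.996 + 4.207 + 4.651) / 10
R_bar = 32.321 / 10 = 3.2321
sigma_hat = R_bar / d2 = 3.2321 / 2.534 = 1.2755

1.2755


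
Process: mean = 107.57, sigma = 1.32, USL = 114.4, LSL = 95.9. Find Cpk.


Cpu = (USL - mean) / (3*sigma) = (114.4 - 107.57) / (3*1.32) = 1.7247
Cpl = (mean - LSL) / (3*sigma) = (107.57 - 95.9) / (3*1.32) = 2.9470
Cpk = min(Cpu, Cpl) = 1.7247

1.7247


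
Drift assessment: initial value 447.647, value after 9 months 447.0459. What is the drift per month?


rate = (v2 - v1) / months
= (447.0459 - 447.647) / 9
= -0.6011 / 9
= -0.0668

-0.0668


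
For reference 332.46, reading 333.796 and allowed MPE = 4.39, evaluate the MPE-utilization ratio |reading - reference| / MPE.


e = indication - reference = 333.796 - 332.46 = 1.3360
|e| = 1.3360
ratio = |e| / MPE = 1.3360 / 4.39
ratio = 0.3043

0.3043


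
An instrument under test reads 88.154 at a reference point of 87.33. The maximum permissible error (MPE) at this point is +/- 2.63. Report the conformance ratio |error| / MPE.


e = indication - reference = 88.154 - 87.33 = 0.8240
|e| = 0.8240
ratio = |e| / MPE = 0.8240 / 2.63
ratio = 0.3133

0.3133


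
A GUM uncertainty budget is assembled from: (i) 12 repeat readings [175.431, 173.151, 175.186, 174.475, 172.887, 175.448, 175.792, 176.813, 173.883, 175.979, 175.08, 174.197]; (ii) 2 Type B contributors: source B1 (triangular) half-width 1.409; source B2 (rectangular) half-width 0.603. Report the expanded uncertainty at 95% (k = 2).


mean = (175.431 + 173.151 + 175.186 + 174.475 + 172.887 + 175.448 + 175.792 + 176.813 + 173.883 + 175.979 + 175.08 + 174.197) / 12 = 174.8601667
s = sqrt(sum((x - mean)^2)/(n-1)) = 1.1723011
u_A = s / sqrt(n) = 1.1723011 / sqrt(12) = 0.33841418
u_B1 = 1.409 / sqrt(6) = 0.57522184
u_B2 = 0.603 / sqrt(3) = 0.34814221
uc = sqrt(0.33841418^2 + 0.57522184^2 + 0.34814221^2) = 0.75273323
U = k * uc = 2 * 0.75273323
U = 1.5055

1.5055


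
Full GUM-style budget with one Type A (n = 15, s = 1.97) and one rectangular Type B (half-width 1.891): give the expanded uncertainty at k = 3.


u_A = s / sqrt(n) = 1.97 / sqrt(15) = 0.50865181
u_B = half_width / sqrt(3) = 1.891 / sqrt(3) = 1.0917694
uc = sqrt(u_A^2 + u_B^2) = sqrt(0.50865181^2 + 1.0917694^2) = 1.2044447
U = k * uc = 3 * 1.2044447
U = 3.6133

3.6133


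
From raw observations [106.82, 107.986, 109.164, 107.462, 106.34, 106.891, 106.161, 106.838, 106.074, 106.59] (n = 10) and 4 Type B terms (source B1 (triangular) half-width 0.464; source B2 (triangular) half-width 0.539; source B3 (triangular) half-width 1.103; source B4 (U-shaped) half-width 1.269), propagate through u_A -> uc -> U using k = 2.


mean = (106.82 + 107.986 + 109.164 + 107.462 + 106.34 + 106.891 + 106.161 + 106.838 + 106.074 + 106.59) / 10 = 107.0326
s = sqrt(sum((x - mean)^2)/(n-1)) = 0.94830436
u_A = s / sqrt(n) = 0.94830436 / sqrt(10) = 0.29988017
u_B1 = 0.464 / sqrt(6) = 0.18942721
u_B2 = 0.539 / sqrt(6) = 0.22004583
u_B3 = 1.103 / sqrt(6) = 0.45029786
u_B4 = 1.269 / sqrt(2) = 0.89731851
uc = sqrt(0.29988017^2 + 0.18942721^2 + 0.22004583^2 + 0.45029786^2 + 0.89731851^2) = 1.0872808
U = k * uc = 2 * 1.0872808
U = 2.1746

2.1746


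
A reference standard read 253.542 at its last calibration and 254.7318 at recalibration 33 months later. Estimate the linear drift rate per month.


rate = (v2 - v1) / months
= (254.7318 - 253.542) / 33
= 1.1898 / 33
= 0.0361

0.0361


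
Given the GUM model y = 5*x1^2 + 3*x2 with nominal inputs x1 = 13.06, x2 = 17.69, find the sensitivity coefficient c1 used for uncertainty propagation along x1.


y = 5*x1^2 + 3*x2
dy/dx1 = 2*5*x1
Evaluate at x1 = 13.06: c1 = 10 * 13.06
c1 = 130.6000

130.6000


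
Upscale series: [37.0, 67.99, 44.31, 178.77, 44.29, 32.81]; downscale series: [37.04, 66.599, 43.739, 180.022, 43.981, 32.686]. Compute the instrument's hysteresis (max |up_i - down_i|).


|37.0 - 37.04| = 0.0400
|67.99 - 66.599| = 1.3910
|44.31 - 43.739| = 0.5710
|178.77 - 180.022| = 1.2520
|44.29 - 43.981| = 0.3090
|32.81 - 32.686| = 0.1240
hysteresis = max(diffs) = 1.3910

1.3910


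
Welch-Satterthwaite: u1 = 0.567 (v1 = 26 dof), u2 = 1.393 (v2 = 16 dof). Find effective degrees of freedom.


uc = sqrt(u1^2 + u2^2) = sqrt(0.567^2 + 1.393^2) = 1.5039741
v_eff = uc^4 / (u1^4/v1 + u2^4/v2)
= 1.5039741^4 / (0.567^4/26 + 1.393^4/16)
= 5.1163639 / 0.23930909
v_eff = 21.3797

21.3797


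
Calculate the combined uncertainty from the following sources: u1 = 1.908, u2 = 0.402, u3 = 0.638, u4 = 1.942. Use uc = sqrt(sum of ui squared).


uc = sqrt(1.908^2 + 0.402^2 + 0.638^2 + 1.942^2)
uc = sqrt(7.980476)
uc = 2.8250

2.8250


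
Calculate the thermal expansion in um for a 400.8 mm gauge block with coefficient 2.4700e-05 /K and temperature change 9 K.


dL = L * alpha * dT
= 400.8 * 2.4700e-05 * 9
= 0.0890978 mm
dL_um = 0.0890978 * 1000 = 89.0978 um

89.0978


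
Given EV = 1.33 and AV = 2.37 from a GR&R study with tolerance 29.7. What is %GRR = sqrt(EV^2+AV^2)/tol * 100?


GRR = sqrt(EV^2 + AV^2) = sqrt(1.33^2 + 2.37^2) = 2.7176828
%GRR = GRR / tol * 100 = 2.7176828 / 29.7 * 100
%GRR = 9.1504

9.1504


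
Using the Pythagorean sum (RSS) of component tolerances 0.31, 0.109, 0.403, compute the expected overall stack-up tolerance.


RSS = sqrt(0.31^2 + 0.109^2 + 0.403^2)
= sqrt(0.27039)
= 0.5200

0.5200


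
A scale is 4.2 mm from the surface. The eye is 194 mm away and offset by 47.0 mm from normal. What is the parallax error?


error = h * offset / d
= 4.2 * 47.0 / 194
= 1.0175

1.0175


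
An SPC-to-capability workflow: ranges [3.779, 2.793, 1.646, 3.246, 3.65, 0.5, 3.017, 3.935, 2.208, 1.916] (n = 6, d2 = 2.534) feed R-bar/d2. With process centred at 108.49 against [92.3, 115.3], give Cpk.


R_bar = (3.779 + 2.793 + 1.646 + 3.246 + 3.65 + 0.5 + 3.017 + 3.935 + 2.208 + 1.916) / 10 = 2.669
sigma = R_bar / d2 = 2.669 / 2.534 = 1.0532755
Cp = (USL - LSL)/(6*sigma) = (115.3 - 92.3)/(6*1.0532755) = 3.6394
Cpu = (115.3 - 108.49)/(3*1.0532755) = 2.1552
Cpl = (108.49 - 92.3)/(3*1.0532755) = 5.1237
Cpk = min(Cpu, Cpl) = 2.1552

2.1552


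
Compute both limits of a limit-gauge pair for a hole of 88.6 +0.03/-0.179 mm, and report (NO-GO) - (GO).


GO = nominal - lower_tol (smallest hole = maximum material condition)
GO = 88.6 - 0.179 = 88.421
NO-GO = nominal + upper_tol (largest hole = least material condition)
NO-GO = 88.6 + 0.03 = 88.63
spread = NO-GO - GO = 88.63 - 88.421 = 0.2090

0.2090


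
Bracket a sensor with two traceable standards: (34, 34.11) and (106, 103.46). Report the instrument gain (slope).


slope = (y2 - y1) / (x2 - x1)
= (103.46 - 34.11) / (106 - 34)
= 69.3500 / 72
= 0.9632

0.9632


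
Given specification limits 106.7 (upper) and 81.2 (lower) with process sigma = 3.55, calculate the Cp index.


Cp = (USL - LSL) / (6 * sigma)
= (106.7 - 81.2) / (6 * 3.55)
= 25.5000 / 21.3000
= 1.1972

1.1972


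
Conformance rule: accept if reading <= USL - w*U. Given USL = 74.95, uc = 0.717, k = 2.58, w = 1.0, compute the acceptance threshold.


U = k * uc = 2.58 * 0.717 = 1.84986
guard band g = w * U = 1.0 * 1.84986 = 1.84986
AL = USL - g = 74.95 - 1.84986
AL = 73.1001

73.1001


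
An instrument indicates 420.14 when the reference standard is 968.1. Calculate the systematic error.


Systematic error = measured - true
= 420.14 - 968.1
= -547.9600

-547.9600


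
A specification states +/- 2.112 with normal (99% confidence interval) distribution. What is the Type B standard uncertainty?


u_B = half_width / 2.576
u_B = 2.112 / 2.576
u_B = 0.8199

0.8199


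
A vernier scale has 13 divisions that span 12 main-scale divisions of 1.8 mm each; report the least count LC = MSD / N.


LC = MSD / n_div
= 1.8 / 13
= 0.1385

0.1385


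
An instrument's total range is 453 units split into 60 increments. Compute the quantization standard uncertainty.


resolution = range / divisions
resolution = 453 / 60 = 7.55
u_res = resolution / (2*sqrt(3))
u_res = 7.55 / 3.4641016
u_res = 2.1795

2.1795


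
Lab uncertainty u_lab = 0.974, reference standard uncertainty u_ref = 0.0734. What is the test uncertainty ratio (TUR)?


TUR = u_lab / u_ref
= 0.974 / 0.0734
= 13.2698

13.2698


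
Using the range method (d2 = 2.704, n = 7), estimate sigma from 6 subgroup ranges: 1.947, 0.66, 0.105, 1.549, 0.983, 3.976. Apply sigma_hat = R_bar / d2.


R_bar = (1.947 + 0.66 + 0.105 + 1.549 + 0.983 + 3.976) / 6
R_bar = 9.22 / 6 = 1.5366667
sigma_hat = R_bar / d2 = 1.5366667 / 2.704 = 0.5683

0.5683


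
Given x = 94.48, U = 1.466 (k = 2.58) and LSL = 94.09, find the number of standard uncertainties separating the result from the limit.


u = U / k = 1.466 / 2.58 = 0.56821705
margin = |LSL - x| = |94.09 - 94.48| = 0.39
z = margin / u = 0.39 / 0.56821705
z = 0.6864

0.6864


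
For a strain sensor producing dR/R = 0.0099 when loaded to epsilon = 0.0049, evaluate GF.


GF = (dR/R) / epsilon
= 0.0099 / 0.0049
= 2.0204

2.0204


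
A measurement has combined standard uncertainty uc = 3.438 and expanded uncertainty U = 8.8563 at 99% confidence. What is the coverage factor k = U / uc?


k = U / uc
k = 8.8563 / 3.438
k = 2.576

2.576


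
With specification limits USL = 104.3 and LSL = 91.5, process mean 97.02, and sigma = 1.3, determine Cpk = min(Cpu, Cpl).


Cpu = (USL - mean) / (3*sigma) = (104.3 - 97.02) / (3*1.3) = 1.8667
Cpl = (mean - LSL) / (3*sigma) = (97.02 - 91.5) / (3*1.3) = 1.4154
Cpk = min(Cpu, Cpl) = 1.4154

1.4154
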